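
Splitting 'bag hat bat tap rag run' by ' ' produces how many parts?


Splitting by ' ' breaks the string at each occurrence of the separator.
Text: 'bag hat bat tap rag run'
Parts after split:
  Part 1: 'bag'
  Part 2: 'hat'
  Part 3: 'bat'
  Part 4: 'tap'
  Part 5: 'rag'
  Part 6: 'run'
Total parts: 6

6


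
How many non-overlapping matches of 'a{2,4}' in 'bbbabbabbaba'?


Pattern 'a{2,4}' matches between 2 and 4 consecutive a's (greedy).
String: 'bbbabbabbaba'
Finding runs of a's and applying greedy matching:
  Run at pos 3: 'a' (length 1)
  Run at pos 6: 'a' (length 1)
  Run at pos 9: 'a' (length 1)
  Run at pos 11: 'a' (length 1)
Matches: []
Count: 0

0


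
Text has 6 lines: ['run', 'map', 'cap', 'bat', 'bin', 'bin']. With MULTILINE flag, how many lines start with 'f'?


With MULTILINE flag, ^ matches the start of each line.
Lines: ['run', 'map', 'cap', 'bat', 'bin', 'bin']
Checking which lines start with 'f':
  Line 1: 'run' -> no
  Line 2: 'map' -> no
  Line 3: 'cap' -> no
  Line 4: 'bat' -> no
  Line 5: 'bin' -> no
  Line 6: 'bin' -> no
Matching lines: []
Count: 0

0


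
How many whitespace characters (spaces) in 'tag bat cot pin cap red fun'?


\s matches whitespace characters (spaces, tabs, etc.).
Text: 'tag bat cot pin cap red fun'
This text has 7 words separated by spaces.
Number of spaces = number of words - 1 = 7 - 1 = 6

6


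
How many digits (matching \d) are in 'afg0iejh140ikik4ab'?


\d matches any digit 0-9.
Scanning 'afg0iejh140ikik4ab':
  pos 3: '0' -> DIGIT
  pos 8: '1' -> DIGIT
  pos 9: '4' -> DIGIT
  pos 10: '0' -> DIGIT
  pos 15: '4' -> DIGIT
Digits found: ['0', '1', '4', '0', '4']
Total: 5

5


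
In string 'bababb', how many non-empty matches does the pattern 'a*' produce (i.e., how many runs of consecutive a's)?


Pattern 'a*' matches zero or more a's. We want non-empty runs of consecutive a's.
String: 'bababb'
Walking through the string to find runs of a's:
  Run 1: positions 1-1 -> 'a'
  Run 2: positions 3-3 -> 'a'
Non-empty runs found: ['a', 'a']
Count: 2

2


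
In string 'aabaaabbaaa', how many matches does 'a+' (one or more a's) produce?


Pattern 'a+' matches one or more consecutive a's.
String: 'aabaaabbaaa'
Scanning for runs of a:
  Match 1: 'aa' (length 2)
  Match 2: 'aaa' (length 3)
  Match 3: 'aaa' (length 3)
Total matches: 3

3


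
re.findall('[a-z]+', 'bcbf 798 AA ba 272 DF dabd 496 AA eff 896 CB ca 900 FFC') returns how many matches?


Pattern '[a-z]+' finds one or more lowercase letters.
Text: 'bcbf 798 AA ba 272 DF dabd 496 AA eff 896 CB ca 900 FFC'
Scanning for matches:
  Match 1: 'bcbf'
  Match 2: 'ba'
  Match 3: 'dabd'
  Match 4: 'eff'
  Match 5: 'ca'
Total matches: 5

5


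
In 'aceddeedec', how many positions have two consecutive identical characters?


Looking for consecutive identical characters in 'aceddeedec':
  pos 0-1: 'a' vs 'c' -> different
  pos 1-2: 'c' vs 'e' -> different
  pos 2-3: 'e' vs 'd' -> different
  pos 3-4: 'd' vs 'd' -> MATCH ('dd')
  pos 4-5: 'd' vs 'e' -> different
  pos 5-6: 'e' vs 'e' -> MATCH ('ee')
  pos 6-7: 'e' vs 'd' -> different
  pos 7-8: 'd' vs 'e' -> different
  pos 8-9: 'e' vs 'c' -> different
Consecutive identical pairs: ['dd', 'ee']
Count: 2

2


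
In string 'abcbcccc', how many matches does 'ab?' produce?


Pattern 'ab?' matches 'a' optionally followed by 'b'.
String: 'abcbcccc'
Scanning left to right for 'a' then checking next char:
  Match 1: 'ab' (a followed by b)
Total matches: 1

1


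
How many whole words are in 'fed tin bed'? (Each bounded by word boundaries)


Word boundaries (\b) mark the start/end of each word.
Text: 'fed tin bed'
Splitting by whitespace:
  Word 1: 'fed'
  Word 2: 'tin'
  Word 3: 'bed'
Total whole words: 3

3


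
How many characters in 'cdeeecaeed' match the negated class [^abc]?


Negated class [^abc] matches any char NOT in {a, b, c}
Scanning 'cdeeecaeed':
  pos 0: 'c' -> no (excluded)
  pos 1: 'd' -> MATCH
  pos 2: 'e' -> MATCH
  pos 3: 'e' -> MATCH
  pos 4: 'e' -> MATCH
  pos 5: 'c' -> no (excluded)
  pos 6: 'a' -> no (excluded)
  pos 7: 'e' -> MATCH
  pos 8: 'e' -> MATCH
  pos 9: 'd' -> MATCH
Total matches: 7

7


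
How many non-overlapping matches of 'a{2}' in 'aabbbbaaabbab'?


Pattern 'a{2}' matches exactly 2 consecutive a's (greedy, non-overlapping).
String: 'aabbbbaaabbab'
Scanning for runs of a's:
  Run at pos 0: 'aa' (length 2) -> 1 match(es)
  Run at pos 6: 'aaa' (length 3) -> 1 match(es)
  Run at pos 11: 'a' (length 1) -> 0 match(es)
Matches found: ['aa', 'aa']
Total: 2

2


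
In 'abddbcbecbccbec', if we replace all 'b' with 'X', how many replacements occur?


re.sub('b', 'X', text) replaces every occurrence of 'b' with 'X'.
Text: 'abddbcbecbccbec'
Scanning for 'b':
  pos 1: 'b' -> replacement #1
  pos 4: 'b' -> replacement #2
  pos 6: 'b' -> replacement #3
  pos 9: 'b' -> replacement #4
  pos 12: 'b' -> replacement #5
Total replacements: 5

5


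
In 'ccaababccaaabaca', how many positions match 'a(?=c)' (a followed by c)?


Lookahead 'a(?=c)' matches 'a' only when followed by 'c'.
String: 'ccaababccaaabaca'
Checking each position where char is 'a':
  pos 2: 'a' -> no (next='a')
  pos 3: 'a' -> no (next='b')
  pos 5: 'a' -> no (next='b')
  pos 9: 'a' -> no (next='a')
  pos 10: 'a' -> no (next='a')
  pos 11: 'a' -> no (next='b')
  pos 13: 'a' -> MATCH (next='c')
Matching positions: [13]
Count: 1

1


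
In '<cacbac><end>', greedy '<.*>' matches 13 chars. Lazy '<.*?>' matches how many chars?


Greedy '<.*>' tries to match as MUCH as possible.
Lazy '<.*?>' tries to match as LITTLE as possible.

String: '<cacbac><end>'
Greedy '<.*>' starts at first '<' and extends to the LAST '>': '<cacbac><end>' (13 chars)
Lazy '<.*?>' starts at first '<' and stops at the FIRST '>': '<cacbac>' (8 chars)

8


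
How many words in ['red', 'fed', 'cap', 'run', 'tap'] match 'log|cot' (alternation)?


Alternation 'log|cot' matches either 'log' or 'cot'.
Checking each word:
  'red' -> no
  'fed' -> no
  'cap' -> no
  'run' -> no
  'tap' -> no
Matches: []
Count: 0

0


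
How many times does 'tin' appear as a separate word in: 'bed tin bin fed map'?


Scanning each word for exact match 'tin':
  Word 1: 'bed' -> no
  Word 2: 'tin' -> MATCH
  Word 3: 'bin' -> no
  Word 4: 'fed' -> no
  Word 5: 'map' -> no
Total matches: 1

1


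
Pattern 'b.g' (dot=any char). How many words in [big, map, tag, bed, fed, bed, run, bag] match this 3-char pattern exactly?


Pattern 'b.g' means: starts with 'b', any single char, ends with 'g'.
Checking each word (must be exactly 3 chars):
  'big' (len=3): MATCH
  'map' (len=3): no
  'tag' (len=3): no
  'bed' (len=3): no
  'fed' (len=3): no
  'bed' (len=3): no
  'run' (len=3): no
  'bag' (len=3): MATCH
Matching words: ['big', 'bag']
Total: 2

2


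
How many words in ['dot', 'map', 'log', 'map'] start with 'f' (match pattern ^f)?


Pattern ^f anchors to start of word. Check which words begin with 'f':
  'dot' -> no
  'map' -> no
  'log' -> no
  'map' -> no
Matching words: []
Count: 0

0


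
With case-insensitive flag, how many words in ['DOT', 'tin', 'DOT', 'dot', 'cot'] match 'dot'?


Case-insensitive matching: compare each word's lowercase form to 'dot'.
  'DOT' -> lower='dot' -> MATCH
  'tin' -> lower='tin' -> no
  'DOT' -> lower='dot' -> MATCH
  'dot' -> lower='dot' -> MATCH
  'cot' -> lower='cot' -> no
Matches: ['DOT', 'DOT', 'dot']
Count: 3

3


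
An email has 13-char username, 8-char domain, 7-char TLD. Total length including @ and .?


An email address has format: username@domain.tld
Username length: 13
'@' character: 1
Domain length: 8
'.' character: 1
TLD length: 7
Total = 13 + 1 + 8 + 1 + 7 = 30

30


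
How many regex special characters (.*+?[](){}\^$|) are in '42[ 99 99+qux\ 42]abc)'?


Regex special characters are: . * + ? [ ] ( ) { } \ ^ $ |
Scanning '42[ 99 99+qux\ 42]abc)':
  pos 2: '[' -> SPECIAL
  pos 9: '+' -> SPECIAL
  pos 13: '\' -> SPECIAL
  pos 17: ']' -> SPECIAL
  pos 21: ')' -> SPECIAL
Special chars found: ['[', '+', '\\', ']', ')']
Total: 5

5


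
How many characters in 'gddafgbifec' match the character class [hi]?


Character class [hi] matches any of: {h, i}
Scanning string 'gddafgbifec' character by character:
  pos 0: 'g' -> no
  pos 1: 'd' -> no
  pos 2: 'd' -> no
  pos 3: 'a' -> no
  pos 4: 'f' -> no
  pos 5: 'g' -> no
  pos 6: 'b' -> no
  pos 7: 'i' -> MATCH
  pos 8: 'f' -> no
  pos 9: 'e' -> no
  pos 10: 'c' -> no
Total matches: 1

1


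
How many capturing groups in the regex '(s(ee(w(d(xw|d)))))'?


To count capturing groups, count each '(' that starts a group.
Pattern: '(s(ee(w(d(xw|d)))))'
Walking through the pattern:
  Position 0: '(' -> group #1
  Position 2: '(' -> group #2
  Position 5: '(' -> group #3
  Position 7: '(' -> group #4
  Position 9: '(' -> group #5
Total capturing groups: 5

5


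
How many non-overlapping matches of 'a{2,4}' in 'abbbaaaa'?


Pattern 'a{2,4}' matches between 2 and 4 consecutive a's (greedy).
String: 'abbbaaaa'
Finding runs of a's and applying greedy matching:
  Run at pos 0: 'a' (length 1)
  Run at pos 4: 'aaaa' (length 4)
Matches: ['aaaa']
Count: 1

1


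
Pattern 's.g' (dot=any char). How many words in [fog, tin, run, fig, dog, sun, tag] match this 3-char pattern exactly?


Pattern 's.g' means: starts with 's', any single char, ends with 'g'.
Checking each word (must be exactly 3 chars):
  'fog' (len=3): no
  'tin' (len=3): no
  'run' (len=3): no
  'fig' (len=3): no
  'dog' (len=3): no
  'sun' (len=3): no
  'tag' (len=3): no
Matching words: []
Total: 0

0


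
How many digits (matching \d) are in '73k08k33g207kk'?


\d matches any digit 0-9.
Scanning '73k08k33g207kk':
  pos 0: '7' -> DIGIT
  pos 1: '3' -> DIGIT
  pos 3: '0' -> DIGIT
  pos 4: '8' -> DIGIT
  pos 6: '3' -> DIGIT
  pos 7: '3' -> DIGIT
  pos 9: '2' -> DIGIT
  pos 10: '0' -> DIGIT
  pos 11: '7' -> DIGIT
Digits found: ['7', '3', '0', '8', '3', '3', '2', '0', '7']
Total: 9

9


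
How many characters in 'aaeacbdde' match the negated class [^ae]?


Negated class [^ae] matches any char NOT in {a, e}
Scanning 'aaeacbdde':
  pos 0: 'a' -> no (excluded)
  pos 1: 'a' -> no (excluded)
  pos 2: 'e' -> no (excluded)
  pos 3: 'a' -> no (excluded)
  pos 4: 'c' -> MATCH
  pos 5: 'b' -> MATCH
  pos 6: 'd' -> MATCH
  pos 7: 'd' -> MATCH
  pos 8: 'e' -> no (excluded)
Total matches: 4

4


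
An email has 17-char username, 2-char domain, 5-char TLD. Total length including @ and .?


An email address has format: username@domain.tld
Username length: 17
'@' character: 1
Domain length: 2
'.' character: 1
TLD length: 5
Total = 17 + 1 + 2 + 1 + 5 = 26

26


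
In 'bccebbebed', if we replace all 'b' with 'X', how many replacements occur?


re.sub('b', 'X', text) replaces every occurrence of 'b' with 'X'.
Text: 'bccebbebed'
Scanning for 'b':
  pos 0: 'b' -> replacement #1
  pos 4: 'b' -> replacement #2
  pos 5: 'b' -> replacement #3
  pos 7: 'b' -> replacement #4
Total replacements: 4

4


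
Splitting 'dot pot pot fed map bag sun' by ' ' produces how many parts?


Splitting by ' ' breaks the string at each occurrence of the separator.
Text: 'dot pot pot fed map bag sun'
Parts after split:
  Part 1: 'dot'
  Part 2: 'pot'
  Part 3: 'pot'
  Part 4: 'fed'
  Part 5: 'map'
  Part 6: 'bag'
  Part 7: 'sun'
Total parts: 7

7


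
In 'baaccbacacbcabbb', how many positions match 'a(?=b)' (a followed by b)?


Lookahead 'a(?=b)' matches 'a' only when followed by 'b'.
String: 'baaccbacacbcabbb'
Checking each position where char is 'a':
  pos 1: 'a' -> no (next='a')
  pos 2: 'a' -> no (next='c')
  pos 6: 'a' -> no (next='c')
  pos 8: 'a' -> no (next='c')
  pos 12: 'a' -> MATCH (next='b')
Matching positions: [12]
Count: 1

1


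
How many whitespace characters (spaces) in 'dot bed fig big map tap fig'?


\s matches whitespace characters (spaces, tabs, etc.).
Text: 'dot bed fig big map tap fig'
This text has 7 words separated by spaces.
Number of spaces = number of words - 1 = 7 - 1 = 6

6


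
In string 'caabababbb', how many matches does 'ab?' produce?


Pattern 'ab?' matches 'a' optionally followed by 'b'.
String: 'caabababbb'
Scanning left to right for 'a' then checking next char:
  Match 1: 'a' (a not followed by b)
  Match 2: 'ab' (a followed by b)
  Match 3: 'ab' (a followed by b)
  Match 4: 'ab' (a followed by b)
Total matches: 4

4


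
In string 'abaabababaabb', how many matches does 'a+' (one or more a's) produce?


Pattern 'a+' matches one or more consecutive a's.
String: 'abaabababaabb'
Scanning for runs of a:
  Match 1: 'a' (length 1)
  Match 2: 'aa' (length 2)
  Match 3: 'a' (length 1)
  Match 4: 'a' (length 1)
  Match 5: 'aa' (length 2)
Total matches: 5

5


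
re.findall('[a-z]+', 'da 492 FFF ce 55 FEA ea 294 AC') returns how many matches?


Pattern '[a-z]+' finds one or more lowercase letters.
Text: 'da 492 FFF ce 55 FEA ea 294 AC'
Scanning for matches:
  Match 1: 'da'
  Match 2: 'ce'
  Match 3: 'ea'
Total matches: 3

3


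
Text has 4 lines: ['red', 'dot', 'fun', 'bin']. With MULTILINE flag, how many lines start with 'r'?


With MULTILINE flag, ^ matches the start of each line.
Lines: ['red', 'dot', 'fun', 'bin']
Checking which lines start with 'r':
  Line 1: 'red' -> MATCH
  Line 2: 'dot' -> no
  Line 3: 'fun' -> no
  Line 4: 'bin' -> no
Matching lines: ['red']
Count: 1

1


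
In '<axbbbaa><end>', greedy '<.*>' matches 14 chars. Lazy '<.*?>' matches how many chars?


Greedy '<.*>' tries to match as MUCH as possible.
Lazy '<.*?>' tries to match as LITTLE as possible.

String: '<axbbbaa><end>'
Greedy '<.*>' starts at first '<' and extends to the LAST '>': '<axbbbaa><end>' (14 chars)
Lazy '<.*?>' starts at first '<' and stops at the FIRST '>': '<axbbbaa>' (9 chars)

9


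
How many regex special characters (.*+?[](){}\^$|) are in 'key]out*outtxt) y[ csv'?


Regex special characters are: . * + ? [ ] ( ) { } \ ^ $ |
Scanning 'key]out*outtxt) y[ csv':
  pos 3: ']' -> SPECIAL
  pos 7: '*' -> SPECIAL
  pos 14: ')' -> SPECIAL
  pos 17: '[' -> SPECIAL
Special chars found: [']', '*', ')', '[']
Total: 4

4


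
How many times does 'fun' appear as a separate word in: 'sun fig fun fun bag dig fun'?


Scanning each word for exact match 'fun':
  Word 1: 'sun' -> no
  Word 2: 'fig' -> no
  Word 3: 'fun' -> MATCH
  Word 4: 'fun' -> MATCH
  Word 5: 'bag' -> no
  Word 6: 'dig' -> no
  Word 7: 'fun' -> MATCH
Total matches: 3

3


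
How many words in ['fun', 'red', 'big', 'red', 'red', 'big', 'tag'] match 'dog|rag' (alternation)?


Alternation 'dog|rag' matches either 'dog' or 'rag'.
Checking each word:
  'fun' -> no
  'red' -> no
  'big' -> no
  'red' -> no
  'red' -> no
  'big' -> no
  'tag' -> no
Matches: []
Count: 0

0


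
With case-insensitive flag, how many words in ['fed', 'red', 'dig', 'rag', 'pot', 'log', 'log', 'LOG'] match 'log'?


Case-insensitive matching: compare each word's lowercase form to 'log'.
  'fed' -> lower='fed' -> no
  'red' -> lower='red' -> no
  'dig' -> lower='dig' -> no
  'rag' -> lower='rag' -> no
  'pot' -> lower='pot' -> no
  'log' -> lower='log' -> MATCH
  'log' -> lower='log' -> MATCH
  'LOG' -> lower='log' -> MATCH
Matches: ['log', 'log', 'LOG']
Count: 3

3


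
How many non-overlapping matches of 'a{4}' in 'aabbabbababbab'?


Pattern 'a{4}' matches exactly 4 consecutive a's (greedy, non-overlapping).
String: 'aabbabbababbab'
Scanning for runs of a's:
  Run at pos 0: 'aa' (length 2) -> 0 match(es)
  Run at pos 4: 'a' (length 1) -> 0 match(es)
  Run at pos 7: 'a' (length 1) -> 0 match(es)
  Run at pos 9: 'a' (length 1) -> 0 match(es)
  Run at pos 12: 'a' (length 1) -> 0 match(es)
Matches found: []
Total: 0

0


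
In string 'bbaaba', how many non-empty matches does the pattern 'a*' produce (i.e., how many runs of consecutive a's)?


Pattern 'a*' matches zero or more a's. We want non-empty runs of consecutive a's.
String: 'bbaaba'
Walking through the string to find runs of a's:
  Run 1: positions 2-3 -> 'aa'
  Run 2: positions 5-5 -> 'a'
Non-empty runs found: ['aa', 'a']
Count: 2

2


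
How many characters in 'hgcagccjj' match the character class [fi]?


Character class [fi] matches any of: {f, i}
Scanning string 'hgcagccjj' character by character:
  pos 0: 'h' -> no
  pos 1: 'g' -> no
  pos 2: 'c' -> no
  pos 3: 'a' -> no
  pos 4: 'g' -> no
  pos 5: 'c' -> no
  pos 6: 'c' -> no
  pos 7: 'j' -> no
  pos 8: 'j' -> no
Total matches: 0

0


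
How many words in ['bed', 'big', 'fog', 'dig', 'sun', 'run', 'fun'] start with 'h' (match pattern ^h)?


Pattern ^h anchors to start of word. Check which words begin with 'h':
  'bed' -> no
  'big' -> no
  'fog' -> no
  'dig' -> no
  'sun' -> no
  'run' -> no
  'fun' -> no
Matching words: []
Count: 0

0


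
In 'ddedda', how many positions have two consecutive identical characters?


Looking for consecutive identical characters in 'ddedda':
  pos 0-1: 'd' vs 'd' -> MATCH ('dd')
  pos 1-2: 'd' vs 'e' -> different
  pos 2-3: 'e' vs 'd' -> different
  pos 3-4: 'd' vs 'd' -> MATCH ('dd')
  pos 4-5: 'd' vs 'a' -> different
Consecutive identical pairs: ['dd', 'dd']
Count: 2

2


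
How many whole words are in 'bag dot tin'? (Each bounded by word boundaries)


Word boundaries (\b) mark the start/end of each word.
Text: 'bag dot tin'
Splitting by whitespace:
  Word 1: 'bag'
  Word 2: 'dot'
  Word 3: 'tin'
Total whole words: 3

3


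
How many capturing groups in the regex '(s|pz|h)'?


To count capturing groups, count each '(' that starts a group.
Pattern: '(s|pz|h)'
Walking through the pattern:
  Position 0: '(' -> group #1
Total capturing groups: 1

1


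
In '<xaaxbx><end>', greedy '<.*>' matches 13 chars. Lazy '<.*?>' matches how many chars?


Greedy '<.*>' tries to match as MUCH as possible.
Lazy '<.*?>' tries to match as LITTLE as possible.

String: '<xaaxbx><end>'
Greedy '<.*>' starts at first '<' and extends to the LAST '>': '<xaaxbx><end>' (13 chars)
Lazy '<.*?>' starts at first '<' and stops at the FIRST '>': '<xaaxbx>' (8 chars)

8


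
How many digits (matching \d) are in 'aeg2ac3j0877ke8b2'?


\d matches any digit 0-9.
Scanning 'aeg2ac3j0877ke8b2':
  pos 3: '2' -> DIGIT
  pos 6: '3' -> DIGIT
  pos 8: '0' -> DIGIT
  pos 9: '8' -> DIGIT
  pos 10: '7' -> DIGIT
  pos 11: '7' -> DIGIT
  pos 14: '8' -> DIGIT
  pos 16: '2' -> DIGIT
Digits found: ['2', '3', '0', '8', '7', '7', '8', '2']
Total: 8

8


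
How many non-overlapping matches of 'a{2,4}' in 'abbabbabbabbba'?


Pattern 'a{2,4}' matches between 2 and 4 consecutive a's (greedy).
String: 'abbabbabbabbba'
Finding runs of a's and applying greedy matching:
  Run at pos 0: 'a' (length 1)
  Run at pos 3: 'a' (length 1)
  Run at pos 6: 'a' (length 1)
  Run at pos 9: 'a' (length 1)
  Run at pos 13: 'a' (length 1)
Matches: []
Count: 0

0


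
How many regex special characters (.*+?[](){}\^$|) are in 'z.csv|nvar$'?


Regex special characters are: . * + ? [ ] ( ) { } \ ^ $ |
Scanning 'z.csv|nvar$':
  pos 1: '.' -> SPECIAL
  pos 5: '|' -> SPECIAL
  pos 10: '$' -> SPECIAL
Special chars found: ['.', '|', '$']
Total: 3

3


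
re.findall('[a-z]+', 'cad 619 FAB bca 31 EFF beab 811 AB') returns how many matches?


Pattern '[a-z]+' finds one or more lowercase letters.
Text: 'cad 619 FAB bca 31 EFF beab 811 AB'
Scanning for matches:
  Match 1: 'cad'
  Match 2: 'bca'
  Match 3: 'beab'
Total matches: 3

3


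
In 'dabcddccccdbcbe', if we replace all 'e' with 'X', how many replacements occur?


re.sub('e', 'X', text) replaces every occurrence of 'e' with 'X'.
Text: 'dabcddccccdbcbe'
Scanning for 'e':
  pos 14: 'e' -> replacement #1
Total replacements: 1

1


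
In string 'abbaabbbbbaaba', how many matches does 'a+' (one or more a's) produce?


Pattern 'a+' matches one or more consecutive a's.
String: 'abbaabbbbbaaba'
Scanning for runs of a:
  Match 1: 'a' (length 1)
  Match 2: 'aa' (length 2)
  Match 3: 'aa' (length 2)
  Match 4: 'a' (length 1)
Total matches: 4

4


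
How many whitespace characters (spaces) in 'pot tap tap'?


\s matches whitespace characters (spaces, tabs, etc.).
Text: 'pot tap tap'
This text has 3 words separated by spaces.
Number of spaces = number of words - 1 = 3 - 1 = 2

2


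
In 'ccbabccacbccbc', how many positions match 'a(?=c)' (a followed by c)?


Lookahead 'a(?=c)' matches 'a' only when followed by 'c'.
String: 'ccbabccacbccbc'
Checking each position where char is 'a':
  pos 3: 'a' -> no (next='b')
  pos 7: 'a' -> MATCH (next='c')
Matching positions: [7]
Count: 1

1


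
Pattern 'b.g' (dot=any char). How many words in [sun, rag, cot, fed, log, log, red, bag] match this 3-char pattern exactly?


Pattern 'b.g' means: starts with 'b', any single char, ends with 'g'.
Checking each word (must be exactly 3 chars):
  'sun' (len=3): no
  'rag' (len=3): no
  'cot' (len=3): no
  'fed' (len=3): no
  'log' (len=3): no
  'log' (len=3): no
  'red' (len=3): no
  'bag' (len=3): MATCH
Matching words: ['bag']
Total: 1

1


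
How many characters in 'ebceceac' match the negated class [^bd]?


Negated class [^bd] matches any char NOT in {b, d}
Scanning 'ebceceac':
  pos 0: 'e' -> MATCH
  pos 1: 'b' -> no (excluded)
  pos 2: 'c' -> MATCH
  pos 3: 'e' -> MATCH
  pos 4: 'c' -> MATCH
  pos 5: 'e' -> MATCH
  pos 6: 'a' -> MATCH
  pos 7: 'c' -> MATCH
Total matches: 7

7


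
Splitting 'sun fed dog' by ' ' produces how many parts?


Splitting by ' ' breaks the string at each occurrence of the separator.
Text: 'sun fed dog'
Parts after split:
  Part 1: 'sun'
  Part 2: 'fed'
  Part 3: 'dog'
Total parts: 3

3


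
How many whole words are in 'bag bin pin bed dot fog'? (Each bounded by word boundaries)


Word boundaries (\b) mark the start/end of each word.
Text: 'bag bin pin bed dot fog'
Splitting by whitespace:
  Word 1: 'bag'
  Word 2: 'bin'
  Word 3: 'pin'
  Word 4: 'bed'
  Word 5: 'dot'
  Word 6: 'fog'
Total whole words: 6

6


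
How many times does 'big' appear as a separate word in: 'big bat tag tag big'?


Scanning each word for exact match 'big':
  Word 1: 'big' -> MATCH
  Word 2: 'bat' -> no
  Word 3: 'tag' -> no
  Word 4: 'tag' -> no
  Word 5: 'big' -> MATCH
Total matches: 2

2


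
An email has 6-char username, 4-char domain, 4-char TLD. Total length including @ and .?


An email address has format: username@domain.tld
Username length: 6
'@' character: 1
Domain length: 4
'.' character: 1
TLD length: 4
Total = 6 + 1 + 4 + 1 + 4 = 16

16


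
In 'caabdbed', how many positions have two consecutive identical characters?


Looking for consecutive identical characters in 'caabdbed':
  pos 0-1: 'c' vs 'a' -> different
  pos 1-2: 'a' vs 'a' -> MATCH ('aa')
  pos 2-3: 'a' vs 'b' -> different
  pos 3-4: 'b' vs 'd' -> different
  pos 4-5: 'd' vs 'b' -> different
  pos 5-6: 'b' vs 'e' -> different
  pos 6-7: 'e' vs 'd' -> different
Consecutive identical pairs: ['aa']
Count: 1

1


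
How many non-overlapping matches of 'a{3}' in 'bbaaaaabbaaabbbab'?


Pattern 'a{3}' matches exactly 3 consecutive a's (greedy, non-overlapping).
String: 'bbaaaaabbaaabbbab'
Scanning for runs of a's:
  Run at pos 2: 'aaaaa' (length 5) -> 1 match(es)
  Run at pos 9: 'aaa' (length 3) -> 1 match(es)
  Run at pos 15: 'a' (length 1) -> 0 match(es)
Matches found: ['aaa', 'aaa']
Total: 2

2


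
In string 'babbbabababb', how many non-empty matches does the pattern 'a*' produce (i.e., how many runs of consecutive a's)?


Pattern 'a*' matches zero or more a's. We want non-empty runs of consecutive a's.
String: 'babbbabababb'
Walking through the string to find runs of a's:
  Run 1: positions 1-1 -> 'a'
  Run 2: positions 5-5 -> 'a'
  Run 3: positions 7-7 -> 'a'
  Run 4: positions 9-9 -> 'a'
Non-empty runs found: ['a', 'a', 'a', 'a']
Count: 4

4


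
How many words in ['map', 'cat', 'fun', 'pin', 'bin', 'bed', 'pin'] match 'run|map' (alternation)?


Alternation 'run|map' matches either 'run' or 'map'.
Checking each word:
  'map' -> MATCH
  'cat' -> no
  'fun' -> no
  'pin' -> no
  'bin' -> no
  'bed' -> no
  'pin' -> no
Matches: ['map']
Count: 1

1


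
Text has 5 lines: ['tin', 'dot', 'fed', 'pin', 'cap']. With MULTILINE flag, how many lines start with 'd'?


With MULTILINE flag, ^ matches the start of each line.
Lines: ['tin', 'dot', 'fed', 'pin', 'cap']
Checking which lines start with 'd':
  Line 1: 'tin' -> no
  Line 2: 'dot' -> MATCH
  Line 3: 'fed' -> no
  Line 4: 'pin' -> no
  Line 5: 'cap' -> no
Matching lines: ['dot']
Count: 1

1


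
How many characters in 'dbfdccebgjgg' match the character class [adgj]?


Character class [adgj] matches any of: {a, d, g, j}
Scanning string 'dbfdccebgjgg' character by character:
  pos 0: 'd' -> MATCH
  pos 1: 'b' -> no
  pos 2: 'f' -> no
  pos 3: 'd' -> MATCH
  pos 4: 'c' -> no
  pos 5: 'c' -> no
  pos 6: 'e' -> no
  pos 7: 'b' -> no
  pos 8: 'g' -> MATCH
  pos 9: 'j' -> MATCH
  pos 10: 'g' -> MATCH
  pos 11: 'g' -> MATCH
Total matches: 6

6


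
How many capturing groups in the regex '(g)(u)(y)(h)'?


To count capturing groups, count each '(' that starts a group.
Pattern: '(g)(u)(y)(h)'
Walking through the pattern:
  Position 0: '(' -> group #1
  Position 3: '(' -> group #2
  Position 6: '(' -> group #3
  Position 9: '(' -> group #4
Total capturing groups: 4

4


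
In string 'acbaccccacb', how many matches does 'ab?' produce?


Pattern 'ab?' matches 'a' optionally followed by 'b'.
String: 'acbaccccacb'
Scanning left to right for 'a' then checking next char:
  Match 1: 'a' (a not followed by b)
  Match 2: 'a' (a not followed by b)
  Match 3: 'a' (a not followed by b)
Total matches: 3

3


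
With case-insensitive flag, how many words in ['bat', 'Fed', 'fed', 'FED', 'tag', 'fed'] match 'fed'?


Case-insensitive matching: compare each word's lowercase form to 'fed'.
  'bat' -> lower='bat' -> no
  'Fed' -> lower='fed' -> MATCH
  'fed' -> lower='fed' -> MATCH
  'FED' -> lower='fed' -> MATCH
  'tag' -> lower='tag' -> no
  'fed' -> lower='fed' -> MATCH
Matches: ['Fed', 'fed', 'FED', 'fed']
Count: 4

4


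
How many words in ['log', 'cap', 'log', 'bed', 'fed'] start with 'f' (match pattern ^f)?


Pattern ^f anchors to start of word. Check which words begin with 'f':
  'log' -> no
  'cap' -> no
  'log' -> no
  'bed' -> no
  'fed' -> MATCH (starts with 'f')
Matching words: ['fed']
Count: 1

1


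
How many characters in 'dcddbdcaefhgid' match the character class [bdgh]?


Character class [bdgh] matches any of: {b, d, g, h}
Scanning string 'dcddbdcaefhgid' character by character:
  pos 0: 'd' -> MATCH
  pos 1: 'c' -> no
  pos 2: 'd' -> MATCH
  pos 3: 'd' -> MATCH
  pos 4: 'b' -> MATCH
  pos 5: 'd' -> MATCH
  pos 6: 'c' -> no
  pos 7: 'a' -> no
  pos 8: 'e' -> no
  pos 9: 'f' -> no
  pos 10: 'h' -> MATCH
  pos 11: 'g' -> MATCH
  pos 12: 'i' -> no
  pos 13: 'd' -> MATCH
Total matches: 8

8


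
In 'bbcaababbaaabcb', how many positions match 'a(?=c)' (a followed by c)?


Lookahead 'a(?=c)' matches 'a' only when followed by 'c'.
String: 'bbcaababbaaabcb'
Checking each position where char is 'a':
  pos 3: 'a' -> no (next='a')
  pos 4: 'a' -> no (next='b')
  pos 6: 'a' -> no (next='b')
  pos 9: 'a' -> no (next='a')
  pos 10: 'a' -> no (next='a')
  pos 11: 'a' -> no (next='b')
Matching positions: []
Count: 0

0


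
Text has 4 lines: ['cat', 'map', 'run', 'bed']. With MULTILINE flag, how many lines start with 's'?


With MULTILINE flag, ^ matches the start of each line.
Lines: ['cat', 'map', 'run', 'bed']
Checking which lines start with 's':
  Line 1: 'cat' -> no
  Line 2: 'map' -> no
  Line 3: 'run' -> no
  Line 4: 'bed' -> no
Matching lines: []
Count: 0

0


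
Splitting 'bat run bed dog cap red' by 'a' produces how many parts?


Splitting by 'a' breaks the string at each occurrence of the separator.
Text: 'bat run bed dog cap red'
Parts after split:
  Part 1: 'b'
  Part 2: 't run bed dog c'
  Part 3: 'p red'
Total parts: 3

3


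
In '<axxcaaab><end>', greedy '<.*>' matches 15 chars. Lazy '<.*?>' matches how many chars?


Greedy '<.*>' tries to match as MUCH as possible.
Lazy '<.*?>' tries to match as LITTLE as possible.

String: '<axxcaaab><end>'
Greedy '<.*>' starts at first '<' and extends to the LAST '>': '<axxcaaab><end>' (15 chars)
Lazy '<.*?>' starts at first '<' and stops at the FIRST '>': '<axxcaaab>' (10 chars)

10


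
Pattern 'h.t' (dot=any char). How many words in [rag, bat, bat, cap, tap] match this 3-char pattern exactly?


Pattern 'h.t' means: starts with 'h', any single char, ends with 't'.
Checking each word (must be exactly 3 chars):
  'rag' (len=3): no
  'bat' (len=3): no
  'bat' (len=3): no
  'cap' (len=3): no
  'tap' (len=3): no
Matching words: []
Total: 0

0


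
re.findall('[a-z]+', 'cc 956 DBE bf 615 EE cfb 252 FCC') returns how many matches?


Pattern '[a-z]+' finds one or more lowercase letters.
Text: 'cc 956 DBE bf 615 EE cfb 252 FCC'
Scanning for matches:
  Match 1: 'cc'
  Match 2: 'bf'
  Match 3: 'cfb'
Total matches: 3

3


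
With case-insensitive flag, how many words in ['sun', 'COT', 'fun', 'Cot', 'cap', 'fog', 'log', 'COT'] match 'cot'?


Case-insensitive matching: compare each word's lowercase form to 'cot'.
  'sun' -> lower='sun' -> no
  'COT' -> lower='cot' -> MATCH
  'fun' -> lower='fun' -> no
  'Cot' -> lower='cot' -> MATCH
  'cap' -> lower='cap' -> no
  'fog' -> lower='fog' -> no
  'log' -> lower='log' -> no
  'COT' -> lower='cot' -> MATCH
Matches: ['COT', 'Cot', 'COT']
Count: 3

3


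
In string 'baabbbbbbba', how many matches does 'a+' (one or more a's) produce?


Pattern 'a+' matches one or more consecutive a's.
String: 'baabbbbbbba'
Scanning for runs of a:
  Match 1: 'aa' (length 2)
  Match 2: 'a' (length 1)
Total matches: 2

2


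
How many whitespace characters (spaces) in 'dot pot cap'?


\s matches whitespace characters (spaces, tabs, etc.).
Text: 'dot pot cap'
This text has 3 words separated by spaces.
Number of spaces = number of words - 1 = 3 - 1 = 2

2


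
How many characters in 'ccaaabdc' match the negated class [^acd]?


Negated class [^acd] matches any char NOT in {a, c, d}
Scanning 'ccaaabdc':
  pos 0: 'c' -> no (excluded)
  pos 1: 'c' -> no (excluded)
  pos 2: 'a' -> no (excluded)
  pos 3: 'a' -> no (excluded)
  pos 4: 'a' -> no (excluded)
  pos 5: 'b' -> MATCH
  pos 6: 'd' -> no (excluded)
  pos 7: 'c' -> no (excluded)
Total matches: 1

1


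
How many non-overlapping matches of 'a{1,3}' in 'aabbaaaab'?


Pattern 'a{1,3}' matches between 1 and 3 consecutive a's (greedy).
String: 'aabbaaaab'
Finding runs of a's and applying greedy matching:
  Run at pos 0: 'aa' (length 2)
  Run at pos 4: 'aaaa' (length 4)
Matches: ['aa', 'aaa', 'a']
Count: 3

3


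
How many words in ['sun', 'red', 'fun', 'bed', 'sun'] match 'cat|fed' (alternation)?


Alternation 'cat|fed' matches either 'cat' or 'fed'.
Checking each word:
  'sun' -> no
  'red' -> no
  'fun' -> no
  'bed' -> no
  'sun' -> no
Matches: []
Count: 0

0


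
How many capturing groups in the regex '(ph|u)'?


To count capturing groups, count each '(' that starts a group.
Pattern: '(ph|u)'
Walking through the pattern:
  Position 0: '(' -> group #1
Total capturing groups: 1

1


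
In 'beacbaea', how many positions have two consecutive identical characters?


Looking for consecutive identical characters in 'beacbaea':
  pos 0-1: 'b' vs 'e' -> different
  pos 1-2: 'e' vs 'a' -> different
  pos 2-3: 'a' vs 'c' -> different
  pos 3-4: 'c' vs 'b' -> different
  pos 4-5: 'b' vs 'a' -> different
  pos 5-6: 'a' vs 'e' -> different
  pos 6-7: 'e' vs 'a' -> different
Consecutive identical pairs: []
Count: 0

0


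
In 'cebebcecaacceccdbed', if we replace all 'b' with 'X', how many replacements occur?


re.sub('b', 'X', text) replaces every occurrence of 'b' with 'X'.
Text: 'cebebcecaacceccdbed'
Scanning for 'b':
  pos 2: 'b' -> replacement #1
  pos 4: 'b' -> replacement #2
  pos 16: 'b' -> replacement #3
Total replacements: 3

3


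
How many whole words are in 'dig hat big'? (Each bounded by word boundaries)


Word boundaries (\b) mark the start/end of each word.
Text: 'dig hat big'
Splitting by whitespace:
  Word 1: 'dig'
  Word 2: 'hat'
  Word 3: 'big'
Total whole words: 3

3


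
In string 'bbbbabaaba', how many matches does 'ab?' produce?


Pattern 'ab?' matches 'a' optionally followed by 'b'.
String: 'bbbbabaaba'
Scanning left to right for 'a' then checking next char:
  Match 1: 'ab' (a followed by b)
  Match 2: 'a' (a not followed by b)
  Match 3: 'ab' (a followed by b)
  Match 4: 'a' (a not followed by b)
Total matches: 4

4


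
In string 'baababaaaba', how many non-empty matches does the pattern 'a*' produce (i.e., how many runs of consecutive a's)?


Pattern 'a*' matches zero or more a's. We want non-empty runs of consecutive a's.
String: 'baababaaaba'
Walking through the string to find runs of a's:
  Run 1: positions 1-2 -> 'aa'
  Run 2: positions 4-4 -> 'a'
  Run 3: positions 6-8 -> 'aaa'
  Run 4: positions 10-10 -> 'a'
Non-empty runs found: ['aa', 'a', 'aaa', 'a']
Count: 4

4


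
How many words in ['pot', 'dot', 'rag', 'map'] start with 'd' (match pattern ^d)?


Pattern ^d anchors to start of word. Check which words begin with 'd':
  'pot' -> no
  'dot' -> MATCH (starts with 'd')
  'rag' -> no
  'map' -> no
Matching words: ['dot']
Count: 1

1


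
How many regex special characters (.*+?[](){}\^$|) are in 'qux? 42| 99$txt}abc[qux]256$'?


Regex special characters are: . * + ? [ ] ( ) { } \ ^ $ |
Scanning 'qux? 42| 99$txt}abc[qux]256$':
  pos 3: '?' -> SPECIAL
  pos 7: '|' -> SPECIAL
  pos 11: '$' -> SPECIAL
  pos 15: '}' -> SPECIAL
  pos 19: '[' -> SPECIAL
  pos 23: ']' -> SPECIAL
  pos 27: '$' -> SPECIAL
Special chars found: ['?', '|', '$', '}', '[', ']', '$']
Total: 7

7


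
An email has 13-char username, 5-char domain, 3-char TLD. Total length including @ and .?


An email address has format: username@domain.tld
Username length: 13
'@' character: 1
Domain length: 5
'.' character: 1
TLD length: 3
Total = 13 + 1 + 5 + 1 + 3 = 23

23


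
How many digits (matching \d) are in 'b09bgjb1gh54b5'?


\d matches any digit 0-9.
Scanning 'b09bgjb1gh54b5':
  pos 1: '0' -> DIGIT
  pos 2: '9' -> DIGIT
  pos 7: '1' -> DIGIT
  pos 10: '5' -> DIGIT
  pos 11: '4' -> DIGIT
  pos 13: '5' -> DIGIT
Digits found: ['0', '9', '1', '5', '4', '5']
Total: 6

6


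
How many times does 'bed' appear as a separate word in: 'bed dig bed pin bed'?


Scanning each word for exact match 'bed':
  Word 1: 'bed' -> MATCH
  Word 2: 'dig' -> no
  Word 3: 'bed' -> MATCH
  Word 4: 'pin' -> no
  Word 5: 'bed' -> MATCH
Total matches: 3

3


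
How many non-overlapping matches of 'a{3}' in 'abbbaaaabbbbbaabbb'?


Pattern 'a{3}' matches exactly 3 consecutive a's (greedy, non-overlapping).
String: 'abbbaaaabbbbbaabbb'
Scanning for runs of a's:
  Run at pos 0: 'a' (length 1) -> 0 match(es)
  Run at pos 4: 'aaaa' (length 4) -> 1 match(es)
  Run at pos 13: 'aa' (length 2) -> 0 match(es)
Matches found: ['aaa']
Total: 1

1


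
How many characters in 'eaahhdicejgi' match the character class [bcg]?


Character class [bcg] matches any of: {b, c, g}
Scanning string 'eaahhdicejgi' character by character:
  pos 0: 'e' -> no
  pos 1: 'a' -> no
  pos 2: 'a' -> no
  pos 3: 'h' -> no
  pos 4: 'h' -> no
  pos 5: 'd' -> no
  pos 6: 'i' -> no
  pos 7: 'c' -> MATCH
  pos 8: 'e' -> no
  pos 9: 'j' -> no
  pos 10: 'g' -> MATCH
  pos 11: 'i' -> no
Total matches: 2

2


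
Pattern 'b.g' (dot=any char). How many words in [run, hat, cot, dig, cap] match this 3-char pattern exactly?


Pattern 'b.g' means: starts with 'b', any single char, ends with 'g'.
Checking each word (must be exactly 3 chars):
  'run' (len=3): no
  'hat' (len=3): no
  'cot' (len=3): no
  'dig' (len=3): no
  'cap' (len=3): no
Matching words: []
Total: 0

0


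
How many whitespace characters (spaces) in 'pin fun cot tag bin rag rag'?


\s matches whitespace characters (spaces, tabs, etc.).
Text: 'pin fun cot tag bin rag rag'
This text has 7 words separated by spaces.
Number of spaces = number of words - 1 = 7 - 1 = 6

6


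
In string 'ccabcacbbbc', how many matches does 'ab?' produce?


Pattern 'ab?' matches 'a' optionally followed by 'b'.
String: 'ccabcacbbbc'
Scanning left to right for 'a' then checking next char:
  Match 1: 'ab' (a followed by b)
  Match 2: 'a' (a not followed by b)
Total matches: 2

2


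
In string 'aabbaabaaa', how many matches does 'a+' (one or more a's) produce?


Pattern 'a+' matches one or more consecutive a's.
String: 'aabbaabaaa'
Scanning for runs of a:
  Match 1: 'aa' (length 2)
  Match 2: 'aa' (length 2)
  Match 3: 'aaa' (length 3)
Total matches: 3

3


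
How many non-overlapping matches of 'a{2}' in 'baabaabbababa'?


Pattern 'a{2}' matches exactly 2 consecutive a's (greedy, non-overlapping).
String: 'baabaabbababa'
Scanning for runs of a's:
  Run at pos 1: 'aa' (length 2) -> 1 match(es)
  Run at pos 4: 'aa' (length 2) -> 1 match(es)
  Run at pos 8: 'a' (length 1) -> 0 match(es)
  Run at pos 10: 'a' (length 1) -> 0 match(es)
  Run at pos 12: 'a' (length 1) -> 0 match(es)
Matches found: ['aa', 'aa']
Total: 2

2


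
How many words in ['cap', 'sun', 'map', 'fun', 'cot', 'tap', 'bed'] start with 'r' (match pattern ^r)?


Pattern ^r anchors to start of word. Check which words begin with 'r':
  'cap' -> no
  'sun' -> no
  'map' -> no
  'fun' -> no
  'cot' -> no
  'tap' -> no
  'bed' -> no
Matching words: []
Count: 0

0


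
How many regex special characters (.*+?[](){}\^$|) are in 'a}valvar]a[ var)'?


Regex special characters are: . * + ? [ ] ( ) { } \ ^ $ |
Scanning 'a}valvar]a[ var)':
  pos 1: '}' -> SPECIAL
  pos 8: ']' -> SPECIAL
  pos 10: '[' -> SPECIAL
  pos 15: ')' -> SPECIAL
Special chars found: ['}', ']', '[', ')']
Total: 4

4


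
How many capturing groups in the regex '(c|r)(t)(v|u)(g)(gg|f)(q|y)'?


To count capturing groups, count each '(' that starts a group.
Pattern: '(c|r)(t)(v|u)(g)(gg|f)(q|y)'
Walking through the pattern:
  Position 0: '(' -> group #1
  Position 5: '(' -> group #2
  Position 8: '(' -> group #3
  Position 13: '(' -> group #4
  Position 16: '(' -> group #5
  Position 22: '(' -> group #6
Total capturing groups: 6

6


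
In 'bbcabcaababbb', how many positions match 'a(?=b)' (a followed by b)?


Lookahead 'a(?=b)' matches 'a' only when followed by 'b'.
String: 'bbcabcaababbb'
Checking each position where char is 'a':
  pos 3: 'a' -> MATCH (next='b')
  pos 6: 'a' -> no (next='a')
  pos 7: 'a' -> MATCH (next='b')
  pos 9: 'a' -> MATCH (next='b')
Matching positions: [3, 7, 9]
Count: 3

3


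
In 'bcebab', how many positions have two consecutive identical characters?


Looking for consecutive identical characters in 'bcebab':
  pos 0-1: 'b' vs 'c' -> different
  pos 1-2: 'c' vs 'e' -> different
  pos 2-3: 'e' vs 'b' -> different
  pos 3-4: 'b' vs 'a' -> different
  pos 4-5: 'a' vs 'b' -> different
Consecutive identical pairs: []
Count: 0

0


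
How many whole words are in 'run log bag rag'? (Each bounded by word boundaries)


Word boundaries (\b) mark the start/end of each word.
Text: 'run log bag rag'
Splitting by whitespace:
  Word 1: 'run'
  Word 2: 'log'
  Word 3: 'bag'
  Word 4: 'rag'
Total whole words: 4

4


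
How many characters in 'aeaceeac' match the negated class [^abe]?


Negated class [^abe] matches any char NOT in {a, b, e}
Scanning 'aeaceeac':
  pos 0: 'a' -> no (excluded)
  pos 1: 'e' -> no (excluded)
  pos 2: 'a' -> no (excluded)
  pos 3: 'c' -> MATCH
  pos 4: 'e' -> no (excluded)
  pos 5: 'e' -> no (excluded)
  pos 6: 'a' -> no (excluded)
  pos 7: 'c' -> MATCH
Total matches: 2

2


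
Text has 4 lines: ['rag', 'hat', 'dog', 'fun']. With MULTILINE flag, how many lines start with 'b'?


With MULTILINE flag, ^ matches the start of each line.
Lines: ['rag', 'hat', 'dog', 'fun']
Checking which lines start with 'b':
  Line 1: 'rag' -> no
  Line 2: 'hat' -> no
  Line 3: 'dog' -> no
  Line 4: 'fun' -> no
Matching lines: []
Count: 0

0


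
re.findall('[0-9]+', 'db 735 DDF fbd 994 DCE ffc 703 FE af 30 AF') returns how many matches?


Pattern '[0-9]+' finds one or more digits.
Text: 'db 735 DDF fbd 994 DCE ffc 703 FE af 30 AF'
Scanning for matches:
  Match 1: '735'
  Match 2: '994'
  Match 3: '703'
  Match 4: '30'
Total matches: 4

4
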